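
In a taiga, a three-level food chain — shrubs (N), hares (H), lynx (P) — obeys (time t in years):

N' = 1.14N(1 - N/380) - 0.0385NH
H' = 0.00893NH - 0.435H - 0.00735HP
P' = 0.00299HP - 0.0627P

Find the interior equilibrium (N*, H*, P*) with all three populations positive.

From dP/dt = 0: 0.00299H* = 0.0627, so H* = 21.
From dN/dt = 0: 1.14(1 - N*/380) = 0.0385·21, giving N* = 380·(1 - 0.708) = 111.
From dH/dt = 0: 0.00893·111 - 0.435 = 0.00735P*, so P* = 0.555/0.00735 = 75.5.

N* ≈ 111, H* ≈ 21, P* ≈ 75.5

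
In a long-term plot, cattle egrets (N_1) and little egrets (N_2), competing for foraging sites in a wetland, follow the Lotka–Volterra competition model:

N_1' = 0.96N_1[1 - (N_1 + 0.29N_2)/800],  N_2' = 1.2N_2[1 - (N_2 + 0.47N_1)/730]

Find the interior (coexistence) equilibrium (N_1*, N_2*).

Setting both brackets to zero gives the nullclines N_1 + 0.29N_2 = 800 and 0.47N_1 + N_2 = 730.
Substituting N_2 = 730 - 0.47N_1 into the first: N_1(1 - 0.29·0.47) = 800 - 0.29·730.
So N_1* = 588/0.864 = 681, and then N_2* = 730 - 0.47·681 = 410.

N_1* ≈ 681, N_2* ≈ 410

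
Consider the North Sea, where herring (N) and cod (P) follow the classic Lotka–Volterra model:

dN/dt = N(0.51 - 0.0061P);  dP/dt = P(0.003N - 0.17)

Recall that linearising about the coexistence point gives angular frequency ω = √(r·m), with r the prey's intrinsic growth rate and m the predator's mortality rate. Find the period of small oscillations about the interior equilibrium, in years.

Here r = 0.51 and m = 0.17, so r·m = 0.0867.
ω = √0.0867 = 0.294 per year, hence T = 2π/ω ≈ 21.3 years.

T ≈ 21.3 years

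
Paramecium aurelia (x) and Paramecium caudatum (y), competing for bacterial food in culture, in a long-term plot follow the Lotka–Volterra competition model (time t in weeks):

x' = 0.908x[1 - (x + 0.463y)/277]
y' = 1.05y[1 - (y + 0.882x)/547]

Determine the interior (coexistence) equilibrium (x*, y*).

Setting both brackets to zero gives the nullclines x + 0.463y = 277 and 0.882x + y = 547.
Substituting y = 547 - 0.882x into the first: x(1 - 0.463·0.882) = 277 - 0.463·547.
So x* = 23.7/0.592 = 40.1, and then y* = 547 - 0.882·40.1 = 512.

x* ≈ 40.1, y* ≈ 512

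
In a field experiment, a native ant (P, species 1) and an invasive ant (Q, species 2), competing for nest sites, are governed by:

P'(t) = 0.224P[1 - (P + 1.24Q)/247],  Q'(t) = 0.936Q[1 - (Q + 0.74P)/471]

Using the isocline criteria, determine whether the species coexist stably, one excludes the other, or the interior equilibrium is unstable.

Compare the nullcline intercepts: K1/α12 = 247/1.24 = 199 < K2 = 471; K2/α21 = 471/0.74 = 636 > K1 = 247.
Since the inequalities point opposite ways, species 2 can invade but species 1 cannot.

species 2 excludes species 1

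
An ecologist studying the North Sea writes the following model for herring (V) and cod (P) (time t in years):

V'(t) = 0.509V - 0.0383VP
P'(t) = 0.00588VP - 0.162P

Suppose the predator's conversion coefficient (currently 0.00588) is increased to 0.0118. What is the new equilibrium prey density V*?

V* ≈ 13.7

At the interior fixed point, setting dP/dt = 0 with P > 0 fixes V* = (predator death rate)/(VP coefficient) — independent of the other coefficients.
With the change, V* = 0.162/0.0118 = 13.7; it falls from 27.6.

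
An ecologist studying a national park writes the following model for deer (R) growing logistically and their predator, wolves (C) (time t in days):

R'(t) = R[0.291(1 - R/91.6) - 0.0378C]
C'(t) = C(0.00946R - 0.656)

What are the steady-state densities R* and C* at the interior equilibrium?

R* ≈ 69.3, C* ≈ 1.87

From dC/dt = 0 with C > 0: 0.00946R* = 0.656, so R* = 69.3.
Substitute into dR/dt = 0: 0.291(1 - 69.3/91.6) = 0.0378C*.
The bracket is 0.243, giving C* = 0.0707/0.0378 = 1.87.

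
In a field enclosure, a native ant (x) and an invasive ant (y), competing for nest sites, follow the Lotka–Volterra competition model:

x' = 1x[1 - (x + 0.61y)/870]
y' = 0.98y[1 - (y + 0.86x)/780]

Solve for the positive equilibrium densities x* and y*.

Setting both brackets to zero gives the nullclines x + 0.61y = 870 and 0.86x + y = 780.
Substituting y = 780 - 0.86x into the first: x(1 - 0.61·0.86) = 870 - 0.61·780.
So x* = 394/0.475 = 829, and then y* = 780 - 0.86·829 = 66.9.

x* ≈ 829, y* ≈ 66.9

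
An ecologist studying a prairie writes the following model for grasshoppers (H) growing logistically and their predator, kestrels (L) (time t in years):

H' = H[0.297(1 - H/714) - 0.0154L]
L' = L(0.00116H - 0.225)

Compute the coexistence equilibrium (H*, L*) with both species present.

H* ≈ 194, L* ≈ 14

From dL/dt = 0 with L > 0: 0.00116H* = 0.225, so H* = 194.
Substitute into dH/dt = 0: 0.297(1 - 194/714) = 0.0154L*.
The bracket is 0.728, giving L* = 0.216/0.0154 = 14.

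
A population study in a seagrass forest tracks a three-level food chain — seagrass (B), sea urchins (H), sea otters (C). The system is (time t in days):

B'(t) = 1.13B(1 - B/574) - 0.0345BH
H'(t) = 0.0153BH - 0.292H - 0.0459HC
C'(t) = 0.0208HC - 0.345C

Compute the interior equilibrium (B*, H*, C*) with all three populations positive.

B* ≈ 283, H* ≈ 16.6, C* ≈ 88.1

From dC/dt = 0: 0.0208H* = 0.345, so H* = 16.6.
From dB/dt = 0: 1.13(1 - B*/574) = 0.0345·16.6, giving B* = 574·(1 - 0.506) = 283.
From dH/dt = 0: 0.0153·283 - 0.292 = 0.0459C*, so C* = 4.04/0.0459 = 88.1.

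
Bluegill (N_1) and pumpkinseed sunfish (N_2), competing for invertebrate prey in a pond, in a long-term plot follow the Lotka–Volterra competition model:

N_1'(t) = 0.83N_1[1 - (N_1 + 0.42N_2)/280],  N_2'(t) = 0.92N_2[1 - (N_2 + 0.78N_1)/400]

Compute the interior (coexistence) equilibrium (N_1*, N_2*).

N_1* ≈ 167, N_2* ≈ 270

Setting both brackets to zero gives the nullclines N_1 + 0.42N_2 = 280 and 0.78N_1 + N_2 = 400.
Substituting N_2 = 400 - 0.78N_1 into the first: N_1(1 - 0.42·0.78) = 280 - 0.42·400.
So N_1* = 112/0.672 = 167, and then N_2* = 400 - 0.78·167 = 270.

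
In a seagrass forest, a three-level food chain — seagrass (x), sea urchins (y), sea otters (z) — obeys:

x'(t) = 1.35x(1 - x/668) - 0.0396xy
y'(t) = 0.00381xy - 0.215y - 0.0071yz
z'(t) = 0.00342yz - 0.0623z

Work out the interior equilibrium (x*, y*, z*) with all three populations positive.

From dz/dt = 0: 0.00342y* = 0.0623, so y* = 18.2.
From dx/dt = 0: 1.35(1 - x*/668) = 0.0396·18.2, giving x* = 668·(1 - 0.534) = 311.
From dy/dt = 0: 0.00381·311 - 0.215 = 0.0071z*, so z* = 0.97/0.0071 = 137.

x* ≈ 311, y* ≈ 18.2, z* ≈ 137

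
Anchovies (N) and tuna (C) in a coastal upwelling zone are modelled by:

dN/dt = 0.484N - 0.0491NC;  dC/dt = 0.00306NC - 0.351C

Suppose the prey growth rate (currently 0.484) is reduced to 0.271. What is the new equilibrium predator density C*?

C* ≈ 5.52

At the interior fixed point, setting dN/dt = 0 with N > 0 fixes C* = (prey growth rate)/(NC coefficient) — independent of the other coefficients.
With the change, C* = 0.271/0.0491 = 5.52; it falls from 9.86.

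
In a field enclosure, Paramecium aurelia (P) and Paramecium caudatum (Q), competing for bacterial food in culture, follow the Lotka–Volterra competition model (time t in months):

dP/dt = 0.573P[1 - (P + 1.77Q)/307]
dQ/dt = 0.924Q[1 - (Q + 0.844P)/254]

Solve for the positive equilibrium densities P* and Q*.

P* ≈ 289, Q* ≈ 10.3

Setting both brackets to zero gives the nullclines P + 1.77Q = 307 and 0.844P + Q = 254.
Substituting Q = 254 - 0.844P into the first: P(1 - 1.77·0.844) = 307 - 1.77·254.
So P* = -143/-0.494 = 289, and then Q* = 254 - 0.844·289 = 10.3.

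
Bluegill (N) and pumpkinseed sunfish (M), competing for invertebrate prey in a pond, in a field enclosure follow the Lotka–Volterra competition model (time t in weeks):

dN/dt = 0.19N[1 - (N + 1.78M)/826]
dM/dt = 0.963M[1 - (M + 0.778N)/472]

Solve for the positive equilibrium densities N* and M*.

Setting both brackets to zero gives the nullclines N + 1.78M = 826 and 0.778N + M = 472.
Substituting M = 472 - 0.778N into the first: N(1 - 1.78·0.778) = 826 - 1.78·472.
So N* = -14.2/-0.385 = 36.8, and then M* = 472 - 0.778·36.8 = 443.

N* ≈ 36.8, M* ≈ 443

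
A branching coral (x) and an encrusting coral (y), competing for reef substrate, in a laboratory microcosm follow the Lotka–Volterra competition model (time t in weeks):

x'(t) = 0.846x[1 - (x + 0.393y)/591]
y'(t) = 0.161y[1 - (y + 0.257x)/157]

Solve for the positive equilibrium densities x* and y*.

x* ≈ 589, y* ≈ 5.69

Setting both brackets to zero gives the nullclines x + 0.393y = 591 and 0.257x + y = 157.
Substituting y = 157 - 0.257x into the first: x(1 - 0.393·0.257) = 591 - 0.393·157.
So x* = 529/0.899 = 589, and then y* = 157 - 0.257·589 = 5.69.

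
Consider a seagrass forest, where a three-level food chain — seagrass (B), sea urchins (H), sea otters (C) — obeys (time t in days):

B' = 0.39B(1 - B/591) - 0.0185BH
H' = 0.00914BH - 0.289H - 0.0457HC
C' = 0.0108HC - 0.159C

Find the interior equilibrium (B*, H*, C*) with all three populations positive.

From dC/dt = 0: 0.0108H* = 0.159, so H* = 14.7.
From dB/dt = 0: 0.39(1 - B*/591) = 0.0185·14.7, giving B* = 591·(1 - 0.698) = 178.
From dH/dt = 0: 0.00914·178 - 0.289 = 0.0457C*, so C* = 1.34/0.0457 = 29.3.

B* ≈ 178, H* ≈ 14.7, C* ≈ 29.3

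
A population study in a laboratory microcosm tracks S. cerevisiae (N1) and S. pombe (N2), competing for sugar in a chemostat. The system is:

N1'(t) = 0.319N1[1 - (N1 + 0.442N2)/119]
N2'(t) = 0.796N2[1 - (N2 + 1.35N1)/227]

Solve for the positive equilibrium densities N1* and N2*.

N1* ≈ 46.3, N2* ≈ 165

Setting both brackets to zero gives the nullclines N1 + 0.442N2 = 119 and 1.35N1 + N2 = 227.
Substituting N2 = 227 - 1.35N1 into the first: N1(1 - 0.442·1.35) = 119 - 0.442·227.
So N1* = 18.7/0.403 = 46.3, and then N2* = 227 - 1.35·46.3 = 165.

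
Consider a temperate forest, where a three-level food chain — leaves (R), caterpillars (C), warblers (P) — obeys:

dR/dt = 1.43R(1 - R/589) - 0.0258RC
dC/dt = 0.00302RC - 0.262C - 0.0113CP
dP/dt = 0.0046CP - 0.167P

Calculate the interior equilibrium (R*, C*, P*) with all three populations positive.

R* ≈ 203, C* ≈ 36.3, P* ≈ 31.1

From dP/dt = 0: 0.0046C* = 0.167, so C* = 36.3.
From dR/dt = 0: 1.43(1 - R*/589) = 0.0258·36.3, giving R* = 589·(1 - 0.655) = 203.
From dC/dt = 0: 0.00302·203 - 0.262 = 0.0113P*, so P* = 0.352/0.0113 = 31.1.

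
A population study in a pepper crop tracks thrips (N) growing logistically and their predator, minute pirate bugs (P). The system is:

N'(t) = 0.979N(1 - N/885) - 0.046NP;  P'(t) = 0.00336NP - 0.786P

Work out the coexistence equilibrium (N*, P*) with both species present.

From dP/dt = 0 with P > 0: 0.00336N* = 0.786, so N* = 234.
Substitute into dN/dt = 0: 0.979(1 - 234/885) = 0.046P*.
The bracket is 0.736, giving P* = 0.72/0.046 = 15.7.

N* ≈ 234, P* ≈ 15.7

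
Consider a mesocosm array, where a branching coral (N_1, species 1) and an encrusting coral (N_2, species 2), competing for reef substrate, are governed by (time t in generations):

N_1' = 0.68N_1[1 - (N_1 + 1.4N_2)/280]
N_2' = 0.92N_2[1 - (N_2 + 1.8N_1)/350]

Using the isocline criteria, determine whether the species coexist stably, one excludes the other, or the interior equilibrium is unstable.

unstable coexistence (outcome depends on initial conditions)

Compare the nullcline intercepts: K1/α12 = 280/1.4 = 200 < K2 = 350; K2/α21 = 350/1.8 = 194 < K1 = 280.
Since both are reversed, neither can invade when rare; the interior point is a saddle.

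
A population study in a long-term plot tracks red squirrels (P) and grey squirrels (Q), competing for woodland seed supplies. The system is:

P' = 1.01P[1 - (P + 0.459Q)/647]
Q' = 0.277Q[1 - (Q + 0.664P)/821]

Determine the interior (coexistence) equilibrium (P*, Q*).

P* ≈ 389, Q* ≈ 563

Setting both brackets to zero gives the nullclines P + 0.459Q = 647 and 0.664P + Q = 821.
Substituting Q = 821 - 0.664P into the first: P(1 - 0.459·0.664) = 647 - 0.459·821.
So P* = 270/0.695 = 389, and then Q* = 821 - 0.664·389 = 563.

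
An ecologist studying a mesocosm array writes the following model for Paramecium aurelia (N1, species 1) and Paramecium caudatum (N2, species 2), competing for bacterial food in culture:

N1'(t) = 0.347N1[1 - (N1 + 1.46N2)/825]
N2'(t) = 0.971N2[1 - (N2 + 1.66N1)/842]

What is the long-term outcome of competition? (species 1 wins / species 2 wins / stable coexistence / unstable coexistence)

unstable coexistence (outcome depends on initial conditions)

Compare the nullcline intercepts: K1/α12 = 825/1.46 = 565 < K2 = 842; K2/α21 = 842/1.66 = 507 < K1 = 825.
Since both are reversed, neither can invade when rare; the interior point is a saddle.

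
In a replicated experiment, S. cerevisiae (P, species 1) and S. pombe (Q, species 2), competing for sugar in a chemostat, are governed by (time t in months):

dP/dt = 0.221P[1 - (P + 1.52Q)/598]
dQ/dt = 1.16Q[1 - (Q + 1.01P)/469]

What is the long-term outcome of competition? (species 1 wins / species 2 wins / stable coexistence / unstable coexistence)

Compare the nullcline intercepts: K1/α12 = 598/1.52 = 393 < K2 = 469; K2/α21 = 469/1.01 = 464 < K1 = 598.
Since both are reversed, neither can invade when rare; the interior point is a saddle.

unstable coexistence (outcome depends on initial conditions)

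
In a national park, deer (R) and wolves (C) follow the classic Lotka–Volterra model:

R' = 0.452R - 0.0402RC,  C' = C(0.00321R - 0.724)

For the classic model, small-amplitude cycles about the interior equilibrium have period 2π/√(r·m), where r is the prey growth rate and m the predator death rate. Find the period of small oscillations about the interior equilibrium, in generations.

Here r = 0.452 and m = 0.724, so r·m = 0.327.
ω = √0.327 = 0.572 per generation, hence T = 2π/ω ≈ 11 generations.

T ≈ 11 generations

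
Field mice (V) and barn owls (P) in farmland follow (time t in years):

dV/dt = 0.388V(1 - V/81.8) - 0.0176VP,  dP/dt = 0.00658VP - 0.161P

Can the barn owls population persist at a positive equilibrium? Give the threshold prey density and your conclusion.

Threshold V = 24.5; K > 24.5, so yes, the predator persists.

The predator equation gives dP/dt > 0 only when V > 0.161/0.00658 = 24.5.
Without the predator, V → K = 81.8. Since 81.8 > 24.5, the predator can invade and persist.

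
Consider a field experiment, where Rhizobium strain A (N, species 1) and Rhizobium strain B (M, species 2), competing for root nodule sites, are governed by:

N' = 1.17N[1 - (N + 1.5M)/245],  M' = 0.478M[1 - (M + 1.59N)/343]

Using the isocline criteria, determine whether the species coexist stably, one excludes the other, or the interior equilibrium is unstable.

Compare the nullcline intercepts: K1/α12 = 245/1.5 = 163 < K2 = 343; K2/α21 = 343/1.59 = 216 < K1 = 245.
Since both are reversed, neither can invade when rare; the interior point is a saddle.

unstable coexistence (outcome depends on initial conditions)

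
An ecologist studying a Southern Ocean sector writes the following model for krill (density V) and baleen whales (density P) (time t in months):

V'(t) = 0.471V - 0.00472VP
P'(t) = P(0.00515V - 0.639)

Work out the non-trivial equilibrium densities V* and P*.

Set dP/dt = 0 with P > 0: 0.00515V - 0.639 = 0, so V* = 0.639/0.00515 = 124.
Set dV/dt = 0 with V > 0: 0.471 - 0.00472P = 0, so P* = 0.471/0.00472 = 99.8.

V* ≈ 124, P* ≈ 99.8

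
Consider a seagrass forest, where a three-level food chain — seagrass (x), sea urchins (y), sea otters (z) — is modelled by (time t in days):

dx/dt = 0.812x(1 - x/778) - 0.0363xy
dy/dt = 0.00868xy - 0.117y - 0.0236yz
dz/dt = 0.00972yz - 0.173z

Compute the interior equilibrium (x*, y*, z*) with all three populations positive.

x* ≈ 159, y* ≈ 17.8, z* ≈ 53.5

From dz/dt = 0: 0.00972y* = 0.173, so y* = 17.8.
From dx/dt = 0: 0.812(1 - x*/778) = 0.0363·17.8, giving x* = 778·(1 - 0.796) = 159.
From dy/dt = 0: 0.00868·159 - 0.117 = 0.0236z*, so z* = 1.26/0.0236 = 53.5.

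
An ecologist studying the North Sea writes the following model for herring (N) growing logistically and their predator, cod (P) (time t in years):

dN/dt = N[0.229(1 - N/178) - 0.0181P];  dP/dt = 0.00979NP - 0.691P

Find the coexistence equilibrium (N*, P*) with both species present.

N* ≈ 70.6, P* ≈ 7.64

From dP/dt = 0 with P > 0: 0.00979N* = 0.691, so N* = 70.6.
Substitute into dN/dt = 0: 0.229(1 - 70.6/178) = 0.0181P*.
The bracket is 0.603, giving P* = 0.138/0.0181 = 7.64.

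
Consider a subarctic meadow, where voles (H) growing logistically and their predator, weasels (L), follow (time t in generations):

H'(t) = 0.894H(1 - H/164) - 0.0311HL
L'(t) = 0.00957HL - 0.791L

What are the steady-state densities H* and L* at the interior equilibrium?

H* ≈ 82.7, L* ≈ 14.3

From dL/dt = 0 with L > 0: 0.00957H* = 0.791, so H* = 82.7.
Substitute into dH/dt = 0: 0.894(1 - 82.7/164) = 0.0311L*.
The bracket is 0.496, giving L* = 0.443/0.0311 = 14.3.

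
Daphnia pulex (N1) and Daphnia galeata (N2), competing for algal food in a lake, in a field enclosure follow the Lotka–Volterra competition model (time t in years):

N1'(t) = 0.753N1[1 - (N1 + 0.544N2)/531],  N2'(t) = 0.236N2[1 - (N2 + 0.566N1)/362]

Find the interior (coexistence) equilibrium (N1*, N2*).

Setting both brackets to zero gives the nullclines N1 + 0.544N2 = 531 and 0.566N1 + N2 = 362.
Substituting N2 = 362 - 0.566N1 into the first: N1(1 - 0.544·0.566) = 531 - 0.544·362.
So N1* = 334/0.692 = 483, and then N2* = 362 - 0.566·483 = 88.8.

N1* ≈ 483, N2* ≈ 88.8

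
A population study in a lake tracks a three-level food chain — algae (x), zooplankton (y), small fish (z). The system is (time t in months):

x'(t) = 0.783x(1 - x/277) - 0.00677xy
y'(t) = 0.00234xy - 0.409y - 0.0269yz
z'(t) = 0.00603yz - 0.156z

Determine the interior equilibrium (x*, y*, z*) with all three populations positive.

From dz/dt = 0: 0.00603y* = 0.156, so y* = 25.9.
From dx/dt = 0: 0.783(1 - x*/277) = 0.00677·25.9, giving x* = 277·(1 - 0.224) = 215.
From dy/dt = 0: 0.00234·215 - 0.409 = 0.0269z*, so z* = 0.0942/0.0269 = 3.5.

x* ≈ 215, y* ≈ 25.9, z* ≈ 3.5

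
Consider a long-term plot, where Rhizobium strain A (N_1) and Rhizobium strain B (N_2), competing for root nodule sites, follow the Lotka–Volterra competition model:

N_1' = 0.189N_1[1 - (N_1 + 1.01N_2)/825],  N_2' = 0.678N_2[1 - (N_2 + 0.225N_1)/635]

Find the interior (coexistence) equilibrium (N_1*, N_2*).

Setting both brackets to zero gives the nullclines N_1 + 1.01N_2 = 825 and 0.225N_1 + N_2 = 635.
Substituting N_2 = 635 - 0.225N_1 into the first: N_1(1 - 1.01·0.225) = 825 - 1.01·635.
So N_1* = 184/0.773 = 238, and then N_2* = 635 - 0.225·238 = 582.

N_1* ≈ 238, N_2* ≈ 582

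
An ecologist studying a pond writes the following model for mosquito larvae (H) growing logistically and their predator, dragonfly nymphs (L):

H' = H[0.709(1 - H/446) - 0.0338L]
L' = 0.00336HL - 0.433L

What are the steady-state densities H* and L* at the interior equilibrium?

From dL/dt = 0 with L > 0: 0.00336H* = 0.433, so H* = 129.
Substitute into dH/dt = 0: 0.709(1 - 129/446) = 0.0338L*.
The bracket is 0.711, giving L* = 0.504/0.0338 = 14.9.

H* ≈ 129, L* ≈ 14.9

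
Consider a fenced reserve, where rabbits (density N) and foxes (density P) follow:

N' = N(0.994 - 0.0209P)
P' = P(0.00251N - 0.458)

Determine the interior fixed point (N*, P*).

N* ≈ 182, P* ≈ 47.6

Set dP/dt = 0 with P > 0: 0.00251N - 0.458 = 0, so N* = 0.458/0.00251 = 182.
Set dN/dt = 0 with N > 0: 0.994 - 0.0209P = 0, so P* = 0.994/0.0209 = 47.6.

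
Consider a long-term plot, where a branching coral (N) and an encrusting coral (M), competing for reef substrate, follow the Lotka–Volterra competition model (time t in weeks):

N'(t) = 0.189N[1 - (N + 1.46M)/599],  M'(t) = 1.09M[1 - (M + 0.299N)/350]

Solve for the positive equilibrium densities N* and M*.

Setting both brackets to zero gives the nullclines N + 1.46M = 599 and 0.299N + M = 350.
Substituting M = 350 - 0.299N into the first: N(1 - 1.46·0.299) = 599 - 1.46·350.
So N* = 88/0.563 = 156, and then M* = 350 - 0.299·156 = 303.

N* ≈ 156, M* ≈ 303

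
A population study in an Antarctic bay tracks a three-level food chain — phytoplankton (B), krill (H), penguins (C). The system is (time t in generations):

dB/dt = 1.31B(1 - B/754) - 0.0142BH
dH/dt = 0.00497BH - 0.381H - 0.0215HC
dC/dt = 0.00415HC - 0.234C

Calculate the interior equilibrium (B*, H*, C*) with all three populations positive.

From dC/dt = 0: 0.00415H* = 0.234, so H* = 56.4.
From dB/dt = 0: 1.31(1 - B*/754) = 0.0142·56.4, giving B* = 754·(1 - 0.611) = 293.
From dH/dt = 0: 0.00497·293 - 0.381 = 0.0215C*, so C* = 1.08/0.0215 = 50.

B* ≈ 293, H* ≈ 56.4, C* ≈ 50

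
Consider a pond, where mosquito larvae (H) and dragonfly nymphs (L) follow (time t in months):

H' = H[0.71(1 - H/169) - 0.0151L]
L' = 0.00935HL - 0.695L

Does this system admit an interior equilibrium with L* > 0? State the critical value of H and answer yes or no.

Threshold H = 74.3; K > 74.3, so yes, the predator persists.

The predator equation gives dL/dt > 0 only when H > 0.695/0.00935 = 74.3.
Without the predator, H → K = 169. Since 169 > 74.3, the predator can invade and persist.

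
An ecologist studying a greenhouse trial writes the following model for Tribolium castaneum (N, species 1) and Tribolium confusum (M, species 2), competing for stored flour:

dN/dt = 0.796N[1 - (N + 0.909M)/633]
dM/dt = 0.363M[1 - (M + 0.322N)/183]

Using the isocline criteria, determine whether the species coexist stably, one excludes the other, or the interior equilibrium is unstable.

Compare the nullcline intercepts: K1/α12 = 633/0.909 = 696 > K2 = 183; K2/α21 = 183/0.322 = 568 < K1 = 633.
Since the inequalities point opposite ways, species 1 can invade but species 2 cannot.

species 1 excludes species 2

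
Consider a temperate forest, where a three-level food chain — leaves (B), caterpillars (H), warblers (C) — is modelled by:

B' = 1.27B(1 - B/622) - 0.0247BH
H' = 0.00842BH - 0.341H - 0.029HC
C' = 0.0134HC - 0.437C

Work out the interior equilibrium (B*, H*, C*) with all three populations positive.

From dC/dt = 0: 0.0134H* = 0.437, so H* = 32.6.
From dB/dt = 0: 1.27(1 - B*/622) = 0.0247·32.6, giving B* = 622·(1 - 0.634) = 227.
From dH/dt = 0: 0.00842·227 - 0.341 = 0.029C*, so C* = 1.57/0.029 = 54.3.

B* ≈ 227, H* ≈ 32.6, C* ≈ 54.3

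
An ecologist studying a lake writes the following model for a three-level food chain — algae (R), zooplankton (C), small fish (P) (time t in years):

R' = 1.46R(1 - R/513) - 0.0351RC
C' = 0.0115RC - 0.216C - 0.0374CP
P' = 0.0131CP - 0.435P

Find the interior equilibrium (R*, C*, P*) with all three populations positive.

R* ≈ 103, C* ≈ 33.2, P* ≈ 26

From dP/dt = 0: 0.0131C* = 0.435, so C* = 33.2.
From dR/dt = 0: 1.46(1 - R*/513) = 0.0351·33.2, giving R* = 513·(1 - 0.798) = 103.
From dC/dt = 0: 0.0115·103 - 0.216 = 0.0374P*, so P* = 0.974/0.0374 = 26.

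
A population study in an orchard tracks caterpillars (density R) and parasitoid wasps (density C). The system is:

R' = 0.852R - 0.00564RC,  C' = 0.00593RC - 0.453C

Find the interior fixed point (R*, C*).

Set dC/dt = 0 with C > 0: 0.00593R - 0.453 = 0, so R* = 0.453/0.00593 = 76.4.
Set dR/dt = 0 with R > 0: 0.852 - 0.00564C = 0, so C* = 0.852/0.00564 = 151.

R* ≈ 76.4, C* ≈ 151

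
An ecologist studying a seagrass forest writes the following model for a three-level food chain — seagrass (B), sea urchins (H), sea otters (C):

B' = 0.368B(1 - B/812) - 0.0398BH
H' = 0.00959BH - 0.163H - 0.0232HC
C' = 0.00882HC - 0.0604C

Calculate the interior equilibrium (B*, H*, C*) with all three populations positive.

From dC/dt = 0: 0.00882H* = 0.0604, so H* = 6.85.
From dB/dt = 0: 0.368(1 - B*/812) = 0.0398·6.85, giving B* = 812·(1 - 0.741) = 211.
From dH/dt = 0: 0.00959·211 - 0.163 = 0.0232C*, so C* = 1.86/0.0232 = 80.

B* ≈ 211, H* ≈ 6.85, C* ≈ 80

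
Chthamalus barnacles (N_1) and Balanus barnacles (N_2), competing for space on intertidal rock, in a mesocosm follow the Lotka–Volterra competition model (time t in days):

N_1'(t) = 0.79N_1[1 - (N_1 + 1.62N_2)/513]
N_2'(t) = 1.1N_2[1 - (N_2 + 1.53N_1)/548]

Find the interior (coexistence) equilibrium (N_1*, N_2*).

N_1* ≈ 253, N_2* ≈ 160

Setting both brackets to zero gives the nullclines N_1 + 1.62N_2 = 513 and 1.53N_1 + N_2 = 548.
Substituting N_2 = 548 - 1.53N_1 into the first: N_1(1 - 1.62·1.53) = 513 - 1.62·548.
So N_1* = -375/-1.48 = 253, and then N_2* = 548 - 1.53·253 = 160.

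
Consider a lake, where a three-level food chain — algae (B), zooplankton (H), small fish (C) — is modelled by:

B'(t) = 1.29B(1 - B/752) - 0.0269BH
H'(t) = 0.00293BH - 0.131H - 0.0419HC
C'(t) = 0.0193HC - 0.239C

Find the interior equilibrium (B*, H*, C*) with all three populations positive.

B* ≈ 558, H* ≈ 12.4, C* ≈ 35.9

From dC/dt = 0: 0.0193H* = 0.239, so H* = 12.4.
From dB/dt = 0: 1.29(1 - B*/752) = 0.0269·12.4, giving B* = 752·(1 - 0.258) = 558.
From dH/dt = 0: 0.00293·558 - 0.131 = 0.0419C*, so C* = 1.5/0.0419 = 35.9.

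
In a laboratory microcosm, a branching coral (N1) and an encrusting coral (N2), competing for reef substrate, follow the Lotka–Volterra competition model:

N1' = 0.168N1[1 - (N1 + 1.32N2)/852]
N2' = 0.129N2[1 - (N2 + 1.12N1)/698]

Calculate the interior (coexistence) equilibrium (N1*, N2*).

Setting both brackets to zero gives the nullclines N1 + 1.32N2 = 852 and 1.12N1 + N2 = 698.
Substituting N2 = 698 - 1.12N1 into the first: N1(1 - 1.32·1.12) = 852 - 1.32·698.
So N1* = -69.4/-0.478 = 145, and then N2* = 698 - 1.12·145 = 536.

N1* ≈ 145, N2* ≈ 536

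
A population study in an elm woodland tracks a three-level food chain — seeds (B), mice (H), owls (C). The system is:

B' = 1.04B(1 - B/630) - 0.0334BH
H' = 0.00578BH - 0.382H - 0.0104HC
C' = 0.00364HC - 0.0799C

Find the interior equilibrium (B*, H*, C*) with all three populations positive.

From dC/dt = 0: 0.00364H* = 0.0799, so H* = 22.
From dB/dt = 0: 1.04(1 - B*/630) = 0.0334·22, giving B* = 630·(1 - 0.705) = 186.
From dH/dt = 0: 0.00578·186 - 0.382 = 0.0104C*, so C* = 0.692/0.0104 = 66.6.

B* ≈ 186, H* ≈ 22, C* ≈ 66.6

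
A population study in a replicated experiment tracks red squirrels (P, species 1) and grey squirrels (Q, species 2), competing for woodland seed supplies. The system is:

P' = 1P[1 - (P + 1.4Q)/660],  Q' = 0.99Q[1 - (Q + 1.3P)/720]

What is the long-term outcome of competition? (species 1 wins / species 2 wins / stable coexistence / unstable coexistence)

unstable coexistence (outcome depends on initial conditions)

Compare the nullcline intercepts: K1/α12 = 660/1.4 = 471 < K2 = 720; K2/α21 = 720/1.3 = 554 < K1 = 660.
Since both are reversed, neither can invade when rare; the interior point is a saddle.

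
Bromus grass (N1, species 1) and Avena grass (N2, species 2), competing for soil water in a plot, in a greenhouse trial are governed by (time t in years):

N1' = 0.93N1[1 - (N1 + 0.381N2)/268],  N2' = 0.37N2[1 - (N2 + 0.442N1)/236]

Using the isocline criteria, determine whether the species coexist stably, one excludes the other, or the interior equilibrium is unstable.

Compare the nullcline intercepts: K1/α12 = 268/0.381 = 703 > K2 = 236; K2/α21 = 236/0.442 = 534 > K1 = 268.
Since both inequalities hold, each species can invade when rare, so the interior equilibrium is stable.

stable coexistence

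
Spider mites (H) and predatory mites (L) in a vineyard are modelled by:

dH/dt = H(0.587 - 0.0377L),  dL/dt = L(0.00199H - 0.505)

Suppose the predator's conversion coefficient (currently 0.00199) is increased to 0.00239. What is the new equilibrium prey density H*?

At the interior fixed point, setting dL/dt = 0 with L > 0 fixes H* = (predator death rate)/(HL coefficient) — independent of the other coefficients.
With the change, H* = 0.505/0.00239 = 211; it falls from 254.

H* ≈ 211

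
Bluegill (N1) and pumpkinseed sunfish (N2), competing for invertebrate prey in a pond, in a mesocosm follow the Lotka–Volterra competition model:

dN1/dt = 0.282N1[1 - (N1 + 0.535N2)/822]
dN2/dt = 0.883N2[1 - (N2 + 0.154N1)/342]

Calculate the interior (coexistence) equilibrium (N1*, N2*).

Setting both brackets to zero gives the nullclines N1 + 0.535N2 = 822 and 0.154N1 + N2 = 342.
Substituting N2 = 342 - 0.154N1 into the first: N1(1 - 0.535·0.154) = 822 - 0.535·342.
So N1* = 639/0.918 = 696, and then N2* = 342 - 0.154·696 = 235.

N1* ≈ 696, N2* ≈ 235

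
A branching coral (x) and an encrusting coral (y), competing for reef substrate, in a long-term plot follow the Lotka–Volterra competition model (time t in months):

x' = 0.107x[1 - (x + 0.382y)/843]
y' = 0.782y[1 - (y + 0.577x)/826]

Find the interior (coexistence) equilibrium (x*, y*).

Setting both brackets to zero gives the nullclines x + 0.382y = 843 and 0.577x + y = 826.
Substituting y = 826 - 0.577x into the first: x(1 - 0.382·0.577) = 843 - 0.382·826.
So x* = 527/0.78 = 677, and then y* = 826 - 0.577·677 = 436.

x* ≈ 677, y* ≈ 436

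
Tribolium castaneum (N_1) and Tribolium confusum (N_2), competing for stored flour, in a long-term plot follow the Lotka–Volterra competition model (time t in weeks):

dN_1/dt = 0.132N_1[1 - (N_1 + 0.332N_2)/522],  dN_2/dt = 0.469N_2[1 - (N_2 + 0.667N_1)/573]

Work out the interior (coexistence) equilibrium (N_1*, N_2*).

Setting both brackets to zero gives the nullclines N_1 + 0.332N_2 = 522 and 0.667N_1 + N_2 = 573.
Substituting N_2 = 573 - 0.667N_1 into the first: N_1(1 - 0.332·0.667) = 522 - 0.332·573.
So N_1* = 332/0.779 = 426, and then N_2* = 573 - 0.667·426 = 289.

N_1* ≈ 426, N_2* ≈ 289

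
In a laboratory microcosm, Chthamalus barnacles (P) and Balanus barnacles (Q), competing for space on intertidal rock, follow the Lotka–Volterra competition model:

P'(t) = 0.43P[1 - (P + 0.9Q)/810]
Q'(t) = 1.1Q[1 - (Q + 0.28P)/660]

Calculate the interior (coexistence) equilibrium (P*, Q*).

P* ≈ 289, Q* ≈ 579

Setting both brackets to zero gives the nullclines P + 0.9Q = 810 and 0.28P + Q = 660.
Substituting Q = 660 - 0.28P into the first: P(1 - 0.9·0.28) = 810 - 0.9·660.
So P* = 216/0.748 = 289, and then Q* = 660 - 0.28·289 = 579.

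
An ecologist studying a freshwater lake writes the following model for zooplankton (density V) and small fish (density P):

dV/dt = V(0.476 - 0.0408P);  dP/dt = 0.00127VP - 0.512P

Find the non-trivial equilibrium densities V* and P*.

Set dP/dt = 0 with P > 0: 0.00127V - 0.512 = 0, so V* = 0.512/0.00127 = 403.
Set dV/dt = 0 with V > 0: 0.476 - 0.0408P = 0, so P* = 0.476/0.0408 = 11.7.

V* ≈ 403, P* ≈ 11.7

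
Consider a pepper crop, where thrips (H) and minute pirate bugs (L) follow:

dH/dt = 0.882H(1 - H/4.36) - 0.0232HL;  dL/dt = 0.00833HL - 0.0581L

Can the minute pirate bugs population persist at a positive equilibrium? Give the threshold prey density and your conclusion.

Threshold H = 6.97; K < 6.97, so no, the predator goes extinct.

The predator equation gives dL/dt > 0 only when H > 0.0581/0.00833 = 6.97.
Without the predator, H → K = 4.36. Since 4.36 < 6.97, the predator cannot invade.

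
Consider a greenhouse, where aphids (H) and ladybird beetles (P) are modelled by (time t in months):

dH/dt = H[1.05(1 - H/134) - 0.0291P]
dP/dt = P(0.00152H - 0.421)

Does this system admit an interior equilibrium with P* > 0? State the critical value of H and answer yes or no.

Threshold H = 277; K < 277, so no, the predator goes extinct.

The predator equation gives dP/dt > 0 only when H > 0.421/0.00152 = 277.
Without the predator, H → K = 134. Since 134 < 277, the predator cannot invade.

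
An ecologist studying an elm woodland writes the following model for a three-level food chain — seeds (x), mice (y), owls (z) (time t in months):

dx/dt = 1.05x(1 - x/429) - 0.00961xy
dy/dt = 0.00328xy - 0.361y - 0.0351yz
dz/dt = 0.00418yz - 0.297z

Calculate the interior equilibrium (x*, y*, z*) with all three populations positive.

x* ≈ 150, y* ≈ 71.1, z* ≈ 3.73

From dz/dt = 0: 0.00418y* = 0.297, so y* = 71.1.
From dx/dt = 0: 1.05(1 - x*/429) = 0.00961·71.1, giving x* = 429·(1 - 0.65) = 150.
From dy/dt = 0: 0.00328·150 - 0.361 = 0.0351z*, so z* = 0.131/0.0351 = 3.73.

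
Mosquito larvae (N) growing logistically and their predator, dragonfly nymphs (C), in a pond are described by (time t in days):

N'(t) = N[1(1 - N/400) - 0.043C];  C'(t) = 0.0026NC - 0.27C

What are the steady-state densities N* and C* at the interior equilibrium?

From dC/dt = 0 with C > 0: 0.0026N* = 0.27, so N* = 104.
Substitute into dN/dt = 0: 1(1 - 104/400) = 0.043C*.
The bracket is 0.74, giving C* = 0.74/0.043 = 17.2.

N* ≈ 104, C* ≈ 17.2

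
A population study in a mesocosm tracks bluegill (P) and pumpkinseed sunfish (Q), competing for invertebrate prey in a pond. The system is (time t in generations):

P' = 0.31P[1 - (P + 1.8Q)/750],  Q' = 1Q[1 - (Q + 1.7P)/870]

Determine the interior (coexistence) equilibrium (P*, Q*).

P* ≈ 396, Q* ≈ 197

Setting both brackets to zero gives the nullclines P + 1.8Q = 750 and 1.7P + Q = 870.
Substituting Q = 870 - 1.7P into the first: P(1 - 1.8·1.7) = 750 - 1.8·870.
So P* = -816/-2.06 = 396, and then Q* = 870 - 1.7·396 = 197.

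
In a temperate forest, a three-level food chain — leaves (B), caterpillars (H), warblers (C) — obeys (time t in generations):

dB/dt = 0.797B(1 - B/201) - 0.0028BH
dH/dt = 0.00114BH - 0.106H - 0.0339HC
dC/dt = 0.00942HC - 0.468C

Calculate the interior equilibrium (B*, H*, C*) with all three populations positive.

B* ≈ 166, H* ≈ 49.7, C* ≈ 2.45

From dC/dt = 0: 0.00942H* = 0.468, so H* = 49.7.
From dB/dt = 0: 0.797(1 - B*/201) = 0.0028·49.7, giving B* = 201·(1 - 0.175) = 166.
From dH/dt = 0: 0.00114·166 - 0.106 = 0.0339C*, so C* = 0.0831/0.0339 = 2.45.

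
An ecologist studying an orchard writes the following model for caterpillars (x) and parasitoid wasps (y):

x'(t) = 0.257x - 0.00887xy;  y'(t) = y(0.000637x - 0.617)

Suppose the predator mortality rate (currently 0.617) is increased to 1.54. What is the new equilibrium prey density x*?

At the interior fixed point, setting dy/dt = 0 with y > 0 fixes x* = (predator death rate)/(xy coefficient) — independent of the other coefficients.
With the change, x* = 1.54/0.000637 = 2420; it rises from 969.

x* ≈ 2420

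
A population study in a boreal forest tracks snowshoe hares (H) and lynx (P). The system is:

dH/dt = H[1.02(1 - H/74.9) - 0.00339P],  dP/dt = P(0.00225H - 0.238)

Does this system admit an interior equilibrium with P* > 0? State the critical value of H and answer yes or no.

Threshold H = 106; K < 106, so no, the predator goes extinct.

The predator equation gives dP/dt > 0 only when H > 0.238/0.00225 = 106.
Without the predator, H → K = 74.9. Since 74.9 < 106, the predator cannot invade.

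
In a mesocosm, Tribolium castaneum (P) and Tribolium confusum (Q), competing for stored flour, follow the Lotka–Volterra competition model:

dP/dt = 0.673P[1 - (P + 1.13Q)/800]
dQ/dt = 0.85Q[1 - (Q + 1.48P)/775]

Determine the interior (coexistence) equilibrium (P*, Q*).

Setting both brackets to zero gives the nullclines P + 1.13Q = 800 and 1.48P + Q = 775.
Substituting Q = 775 - 1.48P into the first: P(1 - 1.13·1.48) = 800 - 1.13·775.
So P* = -75.7/-0.672 = 113, and then Q* = 775 - 1.48·113 = 608.

P* ≈ 113, Q* ≈ 608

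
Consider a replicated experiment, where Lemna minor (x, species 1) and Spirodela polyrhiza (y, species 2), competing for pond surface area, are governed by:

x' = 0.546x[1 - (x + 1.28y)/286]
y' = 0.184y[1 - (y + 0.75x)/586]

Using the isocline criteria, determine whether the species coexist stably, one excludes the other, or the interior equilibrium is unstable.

species 2 excludes species 1

Compare the nullcline intercepts: K1/α12 = 286/1.28 = 223 < K2 = 586; K2/α21 = 586/0.75 = 781 > K1 = 286.
Since the inequalities point opposite ways, species 2 can invade but species 1 cannot.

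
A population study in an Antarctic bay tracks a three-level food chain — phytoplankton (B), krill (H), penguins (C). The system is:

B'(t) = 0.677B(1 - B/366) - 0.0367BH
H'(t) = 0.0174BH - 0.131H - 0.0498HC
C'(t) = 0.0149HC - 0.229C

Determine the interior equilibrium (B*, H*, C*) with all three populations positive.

From dC/dt = 0: 0.0149H* = 0.229, so H* = 15.4.
From dB/dt = 0: 0.677(1 - B*/366) = 0.0367·15.4, giving B* = 366·(1 - 0.833) = 61.1.
From dH/dt = 0: 0.0174·61.1 - 0.131 = 0.0498C*, so C* = 0.932/0.0498 = 18.7.

B* ≈ 61.1, H* ≈ 15.4, C* ≈ 18.7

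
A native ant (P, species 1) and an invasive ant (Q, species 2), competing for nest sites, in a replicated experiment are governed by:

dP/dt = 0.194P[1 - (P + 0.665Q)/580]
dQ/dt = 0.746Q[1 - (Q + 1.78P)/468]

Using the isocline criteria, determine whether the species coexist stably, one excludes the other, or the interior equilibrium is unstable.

species 1 excludes species 2

Compare the nullcline intercepts: K1/α12 = 580/0.665 = 872 > K2 = 468; K2/α21 = 468/1.78 = 263 < K1 = 580.
Since the inequalities point opposite ways, species 1 can invade but species 2 cannot.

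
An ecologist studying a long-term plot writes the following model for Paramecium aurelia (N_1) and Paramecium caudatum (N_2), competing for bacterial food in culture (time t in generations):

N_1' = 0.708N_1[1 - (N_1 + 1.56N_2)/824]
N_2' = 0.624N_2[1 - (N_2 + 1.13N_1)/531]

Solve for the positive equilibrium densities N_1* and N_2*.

Setting both brackets to zero gives the nullclines N_1 + 1.56N_2 = 824 and 1.13N_1 + N_2 = 531.
Substituting N_2 = 531 - 1.13N_1 into the first: N_1(1 - 1.56·1.13) = 824 - 1.56·531.
So N_1* = -4.36/-0.763 = 5.72, and then N_2* = 531 - 1.13·5.72 = 525.

N_1* ≈ 5.72, N_2* ≈ 525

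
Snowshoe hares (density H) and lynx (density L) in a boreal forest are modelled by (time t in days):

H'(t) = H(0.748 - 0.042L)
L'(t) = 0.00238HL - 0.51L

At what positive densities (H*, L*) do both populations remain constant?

Set dL/dt = 0 with L > 0: 0.00238H - 0.51 = 0, so H* = 0.51/0.00238 = 214.
Set dH/dt = 0 with H > 0: 0.748 - 0.042L = 0, so L* = 0.748/0.042 = 17.8.

H* ≈ 214, L* ≈ 17.8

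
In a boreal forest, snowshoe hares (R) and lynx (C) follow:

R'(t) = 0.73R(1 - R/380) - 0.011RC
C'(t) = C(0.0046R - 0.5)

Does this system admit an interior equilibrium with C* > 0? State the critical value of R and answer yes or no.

The predator equation gives dC/dt > 0 only when R > 0.5/0.0046 = 109.
Without the predator, R → K = 380. Since 380 > 109, the predator can invade and persist.

Threshold R = 109; K > 109, so yes, the predator persists.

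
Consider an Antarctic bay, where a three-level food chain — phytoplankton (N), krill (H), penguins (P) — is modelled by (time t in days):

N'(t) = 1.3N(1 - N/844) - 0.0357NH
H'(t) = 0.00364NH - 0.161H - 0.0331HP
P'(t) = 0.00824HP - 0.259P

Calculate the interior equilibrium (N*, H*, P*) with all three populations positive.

From dP/dt = 0: 0.00824H* = 0.259, so H* = 31.4.
From dN/dt = 0: 1.3(1 - N*/844) = 0.0357·31.4, giving N* = 844·(1 - 0.863) = 115.
From dH/dt = 0: 0.00364·115 - 0.161 = 0.0331P*, so P* = 0.259/0.0331 = 7.84.

N* ≈ 115, H* ≈ 31.4, P* ≈ 7.84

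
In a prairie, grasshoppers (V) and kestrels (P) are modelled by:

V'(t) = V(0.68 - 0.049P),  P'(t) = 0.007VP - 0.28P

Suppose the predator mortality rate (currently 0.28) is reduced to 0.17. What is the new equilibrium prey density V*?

V* ≈ 24.3

At the interior fixed point, setting dP/dt = 0 with P > 0 fixes V* = (predator death rate)/(VP coefficient) — independent of the other coefficients.
With the change, V* = 0.17/0.007 = 24.3; it falls from 40.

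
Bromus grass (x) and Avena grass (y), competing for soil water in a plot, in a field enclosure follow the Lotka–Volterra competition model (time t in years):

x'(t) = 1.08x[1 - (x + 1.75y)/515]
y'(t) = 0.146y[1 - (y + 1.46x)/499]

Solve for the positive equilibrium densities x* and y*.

Setting both brackets to zero gives the nullclines x + 1.75y = 515 and 1.46x + y = 499.
Substituting y = 499 - 1.46x into the first: x(1 - 1.75·1.46) = 515 - 1.75·499.
So x* = -358/-1.55 = 230, and then y* = 499 - 1.46·230 = 163.

x* ≈ 230, y* ≈ 163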